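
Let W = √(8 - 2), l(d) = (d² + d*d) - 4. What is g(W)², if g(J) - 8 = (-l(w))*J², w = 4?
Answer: 25600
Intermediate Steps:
l(d) = -4 + 2*d² (l(d) = (d² + d²) - 4 = 2*d² - 4 = -4 + 2*d²)
W = √6 ≈ 2.4495
g(J) = 8 - 28*J² (g(J) = 8 + (-(-4 + 2*4²))*J² = 8 + (-(-4 + 2*16))*J² = 8 + (-(-4 + 32))*J² = 8 + (-1*28)*J² = 8 - 28*J²)
g(W)² = (8 - 28*(√6)²)² = (8 - 28*6)² = (8 - 168)² = (-160)² = 25600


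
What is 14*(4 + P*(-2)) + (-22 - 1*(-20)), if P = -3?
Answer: 138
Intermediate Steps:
14*(4 + P*(-2)) + (-22 - 1*(-20)) = 14*(4 - 3*(-2)) + (-22 - 1*(-20)) = 14*(4 + 6) + (-22 + 20) = 14*10 - 2 = 140 - 2 = 138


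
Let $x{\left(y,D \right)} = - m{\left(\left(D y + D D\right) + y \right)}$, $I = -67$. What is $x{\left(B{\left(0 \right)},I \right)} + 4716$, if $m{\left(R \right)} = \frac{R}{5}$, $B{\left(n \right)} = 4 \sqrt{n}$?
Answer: $\frac{19091}{5} \approx 3818.2$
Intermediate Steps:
$m{\left(R \right)} = \frac{R}{5}$ ($m{\left(R \right)} = R \frac{1}{5} = \frac{R}{5}$)
$x{\left(y,D \right)} = - \frac{y}{5} - \frac{D^{2}}{5} - \frac{D y}{5}$ ($x{\left(y,D \right)} = - \frac{\left(D y + D D\right) + y}{5} = - \frac{\left(D y + D^{2}\right) + y}{5} = - \frac{\left(D^{2} + D y\right) + y}{5} = - \frac{y + D^{2} + D y}{5} = - (\frac{y}{5} + \frac{D^{2}}{5} + \frac{D y}{5}) = - \frac{y}{5} - \frac{D^{2}}{5} - \frac{D y}{5}$)
$x{\left(B{\left(0 \right)},I \right)} + 4716 = \left(- \frac{4 \sqrt{0}}{5} - \frac{\left(-67\right)^{2}}{5} - - \frac{67 \cdot 4 \sqrt{0}}{5}\right) + 4716 = \left(- \frac{4 \cdot 0}{5} - \frac{4489}{5} - - \frac{67 \cdot 4 \cdot 0}{5}\right) + 4716 = \left(\left(- \frac{1}{5}\right) 0 - \frac{4489}{5} - \left(- \frac{67}{5}\right) 0\right) + 4716 = \left(0 - \frac{4489}{5} + 0\right) + 4716 = - \frac{4489}{5} + 4716 = \frac{19091}{5}$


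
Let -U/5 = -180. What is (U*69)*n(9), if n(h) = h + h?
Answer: 1117800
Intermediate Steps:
U = 900 (U = -5*(-180) = 900)
n(h) = 2*h
(U*69)*n(9) = (900*69)*(2*9) = 62100*18 = 1117800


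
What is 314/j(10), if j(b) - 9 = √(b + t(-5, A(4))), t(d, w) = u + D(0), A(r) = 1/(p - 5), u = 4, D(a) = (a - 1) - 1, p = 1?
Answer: 942/23 - 628*√3/69 ≈ 25.192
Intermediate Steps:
D(a) = -2 + a (D(a) = (-1 + a) - 1 = -2 + a)
A(r) = -¼ (A(r) = 1/(1 - 5) = 1/(-4) = -¼)
t(d, w) = 2 (t(d, w) = 4 + (-2 + 0) = 4 - 2 = 2)
j(b) = 9 + √(2 + b) (j(b) = 9 + √(b + 2) = 9 + √(2 + b))
314/j(10) = 314/(9 + √(2 + 10)) = 314/(9 + √12) = 314/(9 + 2*√3)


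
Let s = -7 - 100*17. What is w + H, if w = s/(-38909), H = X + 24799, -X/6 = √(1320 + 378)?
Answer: 964905998/38909 - 6*√1698 ≈ 24552.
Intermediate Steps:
X = -6*√1698 (X = -6*√(1320 + 378) = -6*√1698 ≈ -247.24)
s = -1707 (s = -7 - 1700 = -1707)
H = 24799 - 6*√1698 (H = -6*√1698 + 24799 = 24799 - 6*√1698 ≈ 24552.)
w = 1707/38909 (w = -1707/(-38909) = -1707*(-1/38909) = 1707/38909 ≈ 0.043872)
w + H = 1707/38909 + (24799 - 6*√1698) = 964905998/38909 - 6*√1698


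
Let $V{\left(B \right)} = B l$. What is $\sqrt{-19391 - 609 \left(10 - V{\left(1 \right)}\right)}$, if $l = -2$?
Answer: $i \sqrt{26699} \approx 163.4 i$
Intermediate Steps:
$V{\left(B \right)} = - 2 B$ ($V{\left(B \right)} = B \left(-2\right) = - 2 B$)
$\sqrt{-19391 - 609 \left(10 - V{\left(1 \right)}\right)} = \sqrt{-19391 - 609 \left(10 - \left(-2\right) 1\right)} = \sqrt{-19391 - 609 \left(10 - -2\right)} = \sqrt{-19391 - 609 \left(10 + 2\right)} = \sqrt{-19391 - 7308} = \sqrt{-26699} = i \sqrt{26699}$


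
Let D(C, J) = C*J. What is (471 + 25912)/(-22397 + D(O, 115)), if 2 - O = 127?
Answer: -26383/36772 ≈ -0.71747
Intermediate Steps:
O = -125 (O = 2 - 1*127 = 2 - 127 = -125)
(471 + 25912)/(-22397 + D(O, 115)) = (471 + 25912)/(-22397 - 125*115) = 26383/(-22397 - 14375) = 26383/(-36772) = 26383*(-1/36772) = -26383/36772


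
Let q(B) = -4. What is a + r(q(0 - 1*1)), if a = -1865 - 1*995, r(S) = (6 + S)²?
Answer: -2856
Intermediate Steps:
a = -2860 (a = -1865 - 995 = -2860)
a + r(q(0 - 1*1)) = -2860 + (6 - 4)² = -2860 + 2² = -2860 + 4 = -2856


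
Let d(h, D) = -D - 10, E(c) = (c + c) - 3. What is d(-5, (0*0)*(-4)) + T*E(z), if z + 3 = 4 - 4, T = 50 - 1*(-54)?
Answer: -946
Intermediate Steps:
T = 104 (T = 50 + 54 = 104)
z = -3 (z = -3 + (4 - 4) = -3 + 0 = -3)
E(c) = -3 + 2*c (E(c) = 2*c - 3 = -3 + 2*c)
d(h, D) = -10 - D
d(-5, (0*0)*(-4)) + T*E(z) = (-10 - 0*0*(-4)) + 104*(-3 + 2*(-3)) = (-10 - 0*(-4)) + 104*(-3 - 6) = (-10 - 1*0) + 104*(-9) = (-10 + 0) - 936 = -10 - 936 = -946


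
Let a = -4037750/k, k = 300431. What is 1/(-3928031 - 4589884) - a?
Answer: 34393210990819/2559045721365 ≈ 13.440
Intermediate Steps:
a = -4037750/300431 ≈ -13.440
1/(-3928031 - 4589884) - a = 1/(-3928031 - 4589884) - 1*(-4037750/300431) = 1/(-8517915) + 4037750/300431 = -1/8517915 + 4037750/300431 = 34393210990819/2559045721365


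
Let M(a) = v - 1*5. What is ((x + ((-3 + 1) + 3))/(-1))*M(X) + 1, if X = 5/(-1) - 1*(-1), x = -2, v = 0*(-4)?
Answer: -4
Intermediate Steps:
v = 0
X = -4 (X = 5*(-1) + 1 = -5 + 1 = -4)
M(a) = -5 (M(a) = 0 - 1*5 = 0 - 5 = -5)
((x + ((-3 + 1) + 3))/(-1))*M(X) + 1 = ((-2 + ((-3 + 1) + 3))/(-1))*(-5) + 1 = ((-2 + (-2 + 3))*(-1))*(-5) + 1 = ((-2 + 1)*(-1))*(-5) + 1 = -1*(-1)*(-5) + 1 = 1*(-5) + 1 = -5 + 1 = -4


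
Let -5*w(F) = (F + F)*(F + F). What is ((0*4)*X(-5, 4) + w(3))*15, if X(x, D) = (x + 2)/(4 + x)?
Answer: -108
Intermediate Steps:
X(x, D) = (2 + x)/(4 + x)
w(F) = -4*F**2/5 (w(F) = -(F + F)*(F + F)/5 = -2*F*2*F/5 = -4*F**2/5)
((0*4)*X(-5, 4) + w(3))*15 = ((0*4)*((2 - 5)/(4 - 5)) - 4/5*3**2)*15 = (0*(-3/(-1)) - 4/5*9)*15 = (0*(-1*(-3)) - 36/5)*15 = (0*3 - 36/5)*15 = (0 - 36/5)*15 = -36/5*15 = -108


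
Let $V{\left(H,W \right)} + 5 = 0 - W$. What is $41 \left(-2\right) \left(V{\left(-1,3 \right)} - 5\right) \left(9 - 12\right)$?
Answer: $-3198$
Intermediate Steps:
$V{\left(H,W \right)} = -5 - W$ ($V{\left(H,W \right)} = -5 + \left(0 - W\right) = -5 - W$)
$41 \left(-2\right) \left(V{\left(-1,3 \right)} - 5\right) \left(9 - 12\right) = 41 \left(-2\right) \left(\left(-5 - 3\right) - 5\right) \left(9 - 12\right) = - 82 \left(\left(-5 - 3\right) - 5\right) \left(-3\right) = - 82 \left(-8 - 5\right) \left(-3\right) = - 82 \left(\left(-13\right) \left(-3\right)\right) = \left(-82\right) 39 = -3198$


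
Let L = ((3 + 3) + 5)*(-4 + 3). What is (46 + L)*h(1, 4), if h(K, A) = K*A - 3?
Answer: 35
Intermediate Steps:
h(K, A) = -3 + A*K (h(K, A) = A*K - 3 = -3 + A*K)
L = -11 (L = (6 + 5)*(-1) = 11*(-1) = -11)
(46 + L)*h(1, 4) = (46 - 11)*(-3 + 4*1) = 35*(-3 + 4) = 35*1 = 35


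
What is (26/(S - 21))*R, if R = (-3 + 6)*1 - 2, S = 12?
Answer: -26/9 ≈ -2.8889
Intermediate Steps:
R = 1 (R = 3*1 - 2 = 3 - 2 = 1)
(26/(S - 21))*R = (26/(12 - 21))*1 = (26/(-9))*1 = -⅑*26*1 = -26/9*1 = -26/9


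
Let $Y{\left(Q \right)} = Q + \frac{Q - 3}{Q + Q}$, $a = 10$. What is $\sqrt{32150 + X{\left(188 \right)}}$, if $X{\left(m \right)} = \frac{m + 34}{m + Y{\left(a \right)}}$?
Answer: $\frac{\sqrt{505965024830}}{3967} \approx 179.31$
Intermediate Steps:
$Y{\left(Q \right)} = Q + \frac{-3 + Q}{2 Q}$
$X{\left(m \right)} = \frac{34 + m}{\frac{207}{20} + m}$ ($X{\left(m \right)} = \frac{m + 34}{m + \left(\frac{1}{2} + 10 - \frac{3}{2 \cdot 10}\right)} = \frac{34 + m}{m + \left(\frac{1}{2} + 10 - \frac{3}{20}\right)} = \frac{34 + m}{m + \frac{207}{20}} = \frac{34 + m}{\frac{207}{20} + m}$)
$\sqrt{32150 + X{\left(188 \right)}} = \sqrt{32150 + \frac{20 \left(34 + 188\right)}{207 + 20 \cdot 188}} = \sqrt{32150 + 20 \frac{1}{207 + 3760} \cdot 222} = \sqrt{32150 + 20 \cdot \frac{1}{3967} \cdot 222} = \sqrt{32150 + \frac{4440}{3967}} = \sqrt{\frac{127543490}{3967}} = \frac{\sqrt{505965024830}}{3967}$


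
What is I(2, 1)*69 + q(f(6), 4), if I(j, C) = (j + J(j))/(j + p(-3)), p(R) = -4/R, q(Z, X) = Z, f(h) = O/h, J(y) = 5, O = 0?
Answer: 1449/10 ≈ 144.90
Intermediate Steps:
f(h) = 0 (f(h) = 0/h = 0)
I(j, C) = (5 + j)/(4/3 + j) (I(j, C) = (j + 5)/(j - 4/(-3)) = (5 + j)/(j - 4*(-⅓)) = (5 + j)/(j + 4/3) = (5 + j)/(4/3 + j))
I(2, 1)*69 + q(f(6), 4) = (3*(5 + 2)/(4 + 3*2))*69 + 0 = (3*7/(4 + 6))*69 + 0 = (3*7/10)*69 + 0 = (3*(⅒)*7)*69 + 0 = (21/10)*69 + 0 = 1449/10 + 0 = 1449/10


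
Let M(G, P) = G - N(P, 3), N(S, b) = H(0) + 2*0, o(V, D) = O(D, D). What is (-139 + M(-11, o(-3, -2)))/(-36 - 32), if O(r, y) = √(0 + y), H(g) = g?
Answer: 75/34 ≈ 2.2059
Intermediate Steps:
O(r, y) = √y
o(V, D) = √D
N(S, b) = 0 (N(S, b) = 0 + 2*0 = 0 + 0 = 0)
M(G, P) = G (M(G, P) = G - 1*0 = G + 0 = G)
(-139 + M(-11, o(-3, -2)))/(-36 - 32) = (-139 - 11)/(-36 - 32) = -150/(-68) = -1/68*(-150) = 75/34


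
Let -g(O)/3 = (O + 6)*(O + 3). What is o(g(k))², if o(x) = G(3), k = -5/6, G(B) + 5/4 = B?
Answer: 49/16 ≈ 3.0625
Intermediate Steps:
G(B) = -5/4 + B
k = -⅚ (k = -5*⅙ = -⅚ ≈ -0.83333)
g(O) = -3*(3 + O)*(6 + O) (g(O) = -3*(O + 6)*(O + 3) = -3*(6 + O)*(3 + O) = -3*(3 + O)*(6 + O))
o(x) = 7/4 (o(x) = -5/4 + 3 = 7/4)
o(g(k))² = (7/4)² = 49/16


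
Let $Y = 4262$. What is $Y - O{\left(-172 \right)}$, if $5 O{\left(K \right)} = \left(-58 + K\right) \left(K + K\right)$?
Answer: $-11562$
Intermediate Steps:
$O{\left(K \right)} = \frac{2 K \left(-58 + K\right)}{5}$ ($O{\left(K \right)} = \frac{\left(-58 + K\right) \left(K + K\right)}{5} = \frac{\left(-58 + K\right) 2 K}{5} = \frac{2 K \left(-58 + K\right)}{5}$)
$Y - O{\left(-172 \right)} = 4262 - \frac{2}{5} \left(-172\right) \left(-58 - 172\right) = 4262 - \frac{2}{5} \left(-172\right) \left(-230\right) = 4262 - 15824 = -11562$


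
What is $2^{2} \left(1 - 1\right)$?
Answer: $0$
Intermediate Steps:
$2^{2} \left(1 - 1\right) = 4 \left(1 - 1\right) = 4 \cdot 0 = 0$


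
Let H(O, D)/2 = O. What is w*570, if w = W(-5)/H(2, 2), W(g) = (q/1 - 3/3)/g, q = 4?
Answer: -171/2 ≈ -85.500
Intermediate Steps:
H(O, D) = 2*O
W(g) = 3/g (W(g) = (4/1 - 3/3)/g = (4*1 - 3*⅓)/g = (4 - 1)/g = 3/g)
w = -3/20 (w = (3/(-5))/((2*2)) = (3*(-⅕))/4 = -⅗*¼ = -3/20 ≈ -0.15000)
w*570 = -3/20*570 = -171/2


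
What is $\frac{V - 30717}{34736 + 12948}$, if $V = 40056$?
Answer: $\frac{9339}{47684} \approx 0.19585$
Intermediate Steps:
$\frac{V - 30717}{34736 + 12948} = \frac{40056 - 30717}{34736 + 12948} = \frac{9339}{47684}$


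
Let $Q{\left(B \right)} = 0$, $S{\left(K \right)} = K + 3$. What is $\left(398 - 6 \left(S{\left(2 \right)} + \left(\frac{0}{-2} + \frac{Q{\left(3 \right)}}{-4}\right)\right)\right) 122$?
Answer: $44896$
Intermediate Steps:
$S{\left(K \right)} = 3 + K$
$\left(398 - 6 \left(S{\left(2 \right)} + \left(\frac{0}{-2} + \frac{Q{\left(3 \right)}}{-4}\right)\right)\right) 122 = \left(398 - 6 \left(\left(3 + 2\right) + \left(\frac{0}{-2} + \frac{0}{-4}\right)\right)\right) 122 = \left(398 - 6 \left(5 + \left(0 \left(- \frac{1}{2}\right) + 0 \left(- \frac{1}{4}\right)\right)\right)\right) 122 = \left(398 - 6 \left(5 + \left(0 + 0\right)\right)\right) 122 = \left(398 - 6 \left(5 + 0\right)\right) 122 = \left(398 - 30\right) 122 = 368 \cdot 122 = 44896$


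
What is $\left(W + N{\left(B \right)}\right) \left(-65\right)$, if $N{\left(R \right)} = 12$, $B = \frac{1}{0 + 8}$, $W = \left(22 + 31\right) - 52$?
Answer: $-845$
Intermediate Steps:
$W = 1$ ($W = 53 - 52 = 1$)
$B = \frac{1}{8} \approx 0.125$
$\left(W + N{\left(B \right)}\right) \left(-65\right) = \left(1 + 12\right) \left(-65\right) = 13 \left(-65\right) = -845$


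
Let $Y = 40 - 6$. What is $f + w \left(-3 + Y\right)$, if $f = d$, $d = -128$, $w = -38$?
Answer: $-1306$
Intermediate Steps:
$Y = 34$ ($Y = 40 - 6 = 34$)
$f = -128$
$f + w \left(-3 + Y\right) = -128 - 38 \left(-3 + 34\right) = -128 - 1178 = -1306$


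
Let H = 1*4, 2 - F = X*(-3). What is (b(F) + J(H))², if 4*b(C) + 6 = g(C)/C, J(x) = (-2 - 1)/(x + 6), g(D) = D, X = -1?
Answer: 961/400 ≈ 2.4025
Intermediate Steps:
F = -1 (F = 2 - (-1)*(-3) = 2 - 1*3 = 2 - 3 = -1)
H = 4
J(x) = -3/(6 + x)
b(C) = -5/4 (b(C) = -3/2 + (C/C)/4 = -3/2 + (¼)*1 = -3/2 + ¼ = -5/4)
(b(F) + J(H))² = (-5/4 - 3/(6 + 4))² = (-5/4 - 3/10)² = (-31/20)² = 961/400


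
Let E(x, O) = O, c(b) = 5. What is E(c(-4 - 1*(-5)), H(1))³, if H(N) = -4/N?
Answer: -64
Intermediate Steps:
E(c(-4 - 1*(-5)), H(1))³ = (-4/1)³ = (-4*1)³ = (-4)³ = -64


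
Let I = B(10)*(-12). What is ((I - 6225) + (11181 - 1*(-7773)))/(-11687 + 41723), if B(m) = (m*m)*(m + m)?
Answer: -3757/10012 ≈ -0.37525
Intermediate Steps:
B(m) = 2*m**3 (B(m) = m**2*(2*m) = 2*m**3)
I = -24000 (I = (2*10**3)*(-12) = (2*1000)*(-12) = 2000*(-12) = -24000)
((I - 6225) + (11181 - 1*(-7773)))/(-11687 + 41723) = ((-24000 - 6225) + (11181 - 1*(-7773)))/(-11687 + 41723) = (-30225 + (11181 + 7773))/30036 = (-30225 + 18954)*(1/30036) = -11271*1/30036 = -3757/10012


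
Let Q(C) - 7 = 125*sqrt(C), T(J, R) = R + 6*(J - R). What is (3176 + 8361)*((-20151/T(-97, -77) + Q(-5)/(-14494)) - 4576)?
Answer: -147372114573761/2855318 - 1442125*I*sqrt(5)/14494 ≈ -5.1613e+7 - 222.48*I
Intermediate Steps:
T(J, R) = -5*R + 6*J (T(J, R) = R + (-6*R + 6*J) = -5*R + 6*J)
Q(C) = 7 + 125*sqrt(C)
(3176 + 8361)*((-20151/T(-97, -77) + Q(-5)/(-14494)) - 4576) = (3176 + 8361)*((-20151/(-5*(-77) + 6*(-97)) + (7 + 125*sqrt(-5))/(-14494)) - 4576) = 11537*((-20151/(385 - 582) + (7 + 125*(I*sqrt(5)))*(-1/14494)) - 4576) = 11537*((-20151/(-197) + (7 + 125*I*sqrt(5))*(-1/14494)) - 4576) = 11537*((-20151*(-1/197) + (-7/14494 - 125*I*sqrt(5)/14494)) - 4576) = 11537*((20151/197 + (-7/14494 - 125*I*sqrt(5)/14494)) - 4576) = 11537*((292067215/2855318 - 125*I*sqrt(5)/14494) - 4576) = 11537*(-12773867953/2855318 - 125*I*sqrt(5)/14494) = -147372114573761/2855318 - 1442125*I*sqrt(5)/14494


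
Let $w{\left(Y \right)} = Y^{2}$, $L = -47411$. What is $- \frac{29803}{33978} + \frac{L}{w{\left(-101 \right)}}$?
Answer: $- \frac{1914951361}{346609578} \approx -5.5248$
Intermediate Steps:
$- \frac{29803}{33978} + \frac{L}{w{\left(-101 \right)}} = - \frac{29803}{33978} - \frac{47411}{\left(-101\right)^{2}} = \left(-29803\right) \frac{1}{33978} - \frac{47411}{10201} = - \frac{29803}{33978} - \frac{47411}{10201} = - \frac{1914951361}{346609578}$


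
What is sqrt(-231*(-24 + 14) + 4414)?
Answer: 82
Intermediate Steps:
sqrt(-231*(-24 + 14) + 4414) = sqrt(-231*(-10) + 4414) = sqrt(-11*(-210) + 4414) = sqrt(2310 + 4414) = sqrt(6724) = 82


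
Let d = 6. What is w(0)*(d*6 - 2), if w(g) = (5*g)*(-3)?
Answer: 0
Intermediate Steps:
w(g) = -15*g
w(0)*(d*6 - 2) = (-15*0)*(6*6 - 2) = 0*(36 - 2) = 0*34 = 0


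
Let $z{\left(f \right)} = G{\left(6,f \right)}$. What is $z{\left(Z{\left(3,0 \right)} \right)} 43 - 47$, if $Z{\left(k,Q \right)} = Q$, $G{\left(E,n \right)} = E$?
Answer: $211$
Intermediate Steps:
$z{\left(f \right)} = 6$
$z{\left(Z{\left(3,0 \right)} \right)} 43 - 47 = 6 \cdot 43 - 47 = 258 - 47 = 211$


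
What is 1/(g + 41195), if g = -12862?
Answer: 1/28333 ≈ 3.5295e-5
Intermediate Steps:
1/(g + 41195) = 1/(-12862 + 41195) = 1/28333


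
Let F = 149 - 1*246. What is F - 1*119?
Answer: -216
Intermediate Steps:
F = -97 (F = 149 - 246 = -97)
F - 1*119 = -97 - 1*119 = -97 - 119 = -216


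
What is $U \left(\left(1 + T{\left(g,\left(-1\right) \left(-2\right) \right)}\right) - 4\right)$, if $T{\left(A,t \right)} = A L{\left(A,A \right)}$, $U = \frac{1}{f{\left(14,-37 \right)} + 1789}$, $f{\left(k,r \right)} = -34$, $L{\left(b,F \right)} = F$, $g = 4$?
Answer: $\frac{1}{135} \approx 0.0074074$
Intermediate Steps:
$U = \frac{1}{1755}$ ($U = \frac{1}{-34 + 1789} = \frac{1}{1755} \approx 0.0005698$)
$T{\left(A,t \right)} = A^{2}$ ($T{\left(A,t \right)} = A A = A^{2}$)
$U \left(\left(1 + T{\left(g,\left(-1\right) \left(-2\right) \right)}\right) - 4\right) = \frac{\left(1 + 4^{2}\right) - 4}{1755} = \frac{\left(1 + 16\right) - 4}{1755} = \frac{17 - 4}{1755} = \frac{1}{1755} \cdot 13 = \frac{1}{135}$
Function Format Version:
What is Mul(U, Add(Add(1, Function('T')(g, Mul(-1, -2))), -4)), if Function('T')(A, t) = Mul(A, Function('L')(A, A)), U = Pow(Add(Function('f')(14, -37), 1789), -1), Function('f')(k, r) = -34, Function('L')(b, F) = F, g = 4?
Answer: Rational(1, 135) ≈ 0.0074074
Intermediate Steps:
U = Rational(1, 1755) (U = Pow(Add(-34, 1789), -1) = Pow(1755, -1) = Rational(1, 1755) ≈ 0.00056980)
Function('T')(A, t) = Pow(A, 2) (Function('T')(A, t) = Mul(A, A) = Pow(A, 2))
Mul(U, Add(Add(1, Function('T')(g, Mul(-1, -2))), -4)) = Mul(Rational(1, 1755), Add(Add(1, Pow(4, 2)), -4)) = Mul(Rational(1, 1755), Add(Add(1, 16), -4)) = Mul(Rational(1, 1755), Add(17, -4)) = Mul(Rational(1, 1755), 13) = Rational(1, 135)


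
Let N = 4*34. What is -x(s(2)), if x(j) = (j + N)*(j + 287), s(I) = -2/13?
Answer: -6585414/169 ≈ -38967.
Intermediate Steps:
s(I) = -2/13 (s(I) = -2*1/13 = -2/13)
N = 136
x(j) = (136 + j)*(287 + j) (x(j) = (j + 136)*(j + 287) = (136 + j)*(287 + j))
-x(s(2)) = -(39032 + (-2/13)**2 + 423*(-2/13)) = -(39032 + 4/169 - 846/13) = -1*6585414/169 = -6585414/169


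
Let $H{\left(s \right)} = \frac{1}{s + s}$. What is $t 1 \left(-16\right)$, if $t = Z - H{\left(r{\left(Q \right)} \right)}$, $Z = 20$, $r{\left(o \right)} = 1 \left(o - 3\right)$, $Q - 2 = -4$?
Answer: $- \frac{1608}{5} \approx -321.6$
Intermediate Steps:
$Q = -2$ ($Q = 2 - 4 = -2$)
$r{\left(o \right)} = -3 + o$ ($r{\left(o \right)} = 1 \left(-3 + o\right) = -3 + o$)
$H{\left(s \right)} = \frac{1}{2 s}$
$t = \frac{201}{10}$ ($t = 20 - \frac{1}{2 \left(-3 - 2\right)} = 20 - \frac{1}{2 \left(-5\right)} = 20 - \frac{1}{2} \left(- \frac{1}{5}\right) = 20 - - \frac{1}{10} = 20 + \frac{1}{10} = \frac{201}{10} \approx 20.1$)
$t 1 \left(-16\right) = \frac{201}{10} \cdot 1 \left(-16\right) = \frac{201}{10} \left(-16\right) = - \frac{1608}{5}$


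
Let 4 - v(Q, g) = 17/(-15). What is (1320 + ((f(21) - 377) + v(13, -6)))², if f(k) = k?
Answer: 211324369/225 ≈ 9.3922e+5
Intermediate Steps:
v(Q, g) = 77/15 (v(Q, g) = 4 - 17/(-15) = 4 - 17*(-1)/15 = 4 - 1*(-17/15) = 4 + 17/15 = 77/15)
(1320 + ((f(21) - 377) + v(13, -6)))² = (1320 + ((21 - 377) + 77/15))² = (1320 + (-356 + 77/15))² = (1320 - 5263/15)² = (14537/15)² = 211324369/225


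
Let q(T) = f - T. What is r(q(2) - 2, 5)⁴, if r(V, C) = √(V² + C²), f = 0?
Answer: 1681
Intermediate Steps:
q(T) = -T (q(T) = 0 - T = -T)
r(V, C) = √(C² + V²)
r(q(2) - 2, 5)⁴ = (√(5² + (-1*2 - 2)²))⁴ = (√(25 + (-2 - 2)²))⁴ = (√(25 + (-4)²))⁴ = (√(25 + 16))⁴ = (√41)⁴ = 1681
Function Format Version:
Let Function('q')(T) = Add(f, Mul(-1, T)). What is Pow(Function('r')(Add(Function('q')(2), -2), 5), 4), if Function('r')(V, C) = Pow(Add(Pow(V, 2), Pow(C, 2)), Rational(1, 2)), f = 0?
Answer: 1681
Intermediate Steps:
Function('q')(T) = Mul(-1, T) (Function('q')(T) = Add(0, Mul(-1, T)) = Mul(-1, T))
Function('r')(V, C) = Pow(Add(Pow(C, 2), Pow(V, 2)), Rational(1, 2))
Pow(Function('r')(Add(Function('q')(2), -2), 5), 4) = Pow(Pow(Add(Pow(5, 2), Pow(Add(Mul(-1, 2), -2), 2)), Rational(1, 2)), 4) = Pow(Pow(Add(25, Pow(Add(-2, -2), 2)), Rational(1, 2)), 4) = Pow(Pow(Add(25, Pow(-4, 2)), Rational(1, 2)), 4) = Pow(Pow(Add(25, 16), Rational(1, 2)), 4) = Pow(Pow(41, Rational(1, 2)), 4) = 1681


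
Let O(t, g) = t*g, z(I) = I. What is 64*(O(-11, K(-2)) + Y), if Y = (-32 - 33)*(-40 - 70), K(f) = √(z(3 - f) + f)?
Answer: 457600 - 704*√3 ≈ 4.5638e+5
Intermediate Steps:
K(f) = √3 (K(f) = √((3 - f) + f) = √3)
Y = 7150 (Y = -65*(-110) = 7150)
O(t, g) = g*t
64*(O(-11, K(-2)) + Y) = 64*(√3*(-11) + 7150) = 64*(-11*√3 + 7150) = 64*(7150 - 11*√3) = 457600 - 704*√3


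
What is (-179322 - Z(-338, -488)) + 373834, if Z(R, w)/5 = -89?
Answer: 194957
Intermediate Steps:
Z(R, w) = -445 (Z(R, w) = 5*(-89) = -445)
(-179322 - Z(-338, -488)) + 373834 = (-179322 - 1*(-445)) + 373834 = (-179322 + 445) + 373834 = -178877 + 373834 = 194957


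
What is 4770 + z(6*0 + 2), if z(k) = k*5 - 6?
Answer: 4774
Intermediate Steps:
z(k) = -6 + 5*k (z(k) = 5*k - 6 = -6 + 5*k)
4770 + z(6*0 + 2) = 4770 + (-6 + 5*(6*0 + 2)) = 4770 + (-6 + 5*(0 + 2)) = 4770 + (-6 + 5*2) = 4770 + (-6 + 10) = 4770 + 4 = 4774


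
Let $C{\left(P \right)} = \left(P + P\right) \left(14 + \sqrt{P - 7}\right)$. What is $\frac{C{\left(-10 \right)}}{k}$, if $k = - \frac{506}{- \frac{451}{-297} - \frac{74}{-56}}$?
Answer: $\frac{10735}{6831} + \frac{10735 i \sqrt{17}}{95634} \approx 1.5715 + 0.46282 i$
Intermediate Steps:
$C{\left(P \right)} = 2 P \left(14 + \sqrt{-7 + P}\right)$
$k = - \frac{382536}{2147}$ ($k = - \frac{506}{\left(-451\right) \left(- \frac{1}{297}\right) - - \frac{37}{28}} = - \frac{506}{\frac{41}{27} + \frac{37}{28}} = - \frac{506}{\frac{2147}{756}} = \left(-506\right) \frac{756}{2147} = - \frac{382536}{2147} \approx -178.17$)
$\frac{C{\left(-10 \right)}}{k} = \frac{2 \left(-10\right) \left(14 + \sqrt{-7 - 10}\right)}{- \frac{382536}{2147}} = 2 \left(-10\right) \left(14 + \sqrt{-17}\right) \left(- \frac{2147}{382536}\right) = 2 \left(-10\right) \left(14 + i \sqrt{17}\right) \left(- \frac{2147}{382536}\right) = \left(-280 - 20 i \sqrt{17}\right) \left(- \frac{2147}{382536}\right) = \frac{10735}{6831} + \frac{10735 i \sqrt{17}}{95634}$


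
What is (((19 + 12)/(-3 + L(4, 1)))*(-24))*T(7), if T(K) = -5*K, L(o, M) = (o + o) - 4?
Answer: 26040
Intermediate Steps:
L(o, M) = -4 + 2*o (L(o, M) = 2*o - 4 = -4 + 2*o)
(((19 + 12)/(-3 + L(4, 1)))*(-24))*T(7) = (((19 + 12)/(-3 + (-4 + 2*4)))*(-24))*(-5*7) = ((31/(-3 + (-4 + 8)))*(-24))*(-35) = ((31/(-3 + 4))*(-24))*(-35) = ((31/1)*(-24))*(-35) = ((31*1)*(-24))*(-35) = (31*(-24))*(-35) = -744*(-35) = 26040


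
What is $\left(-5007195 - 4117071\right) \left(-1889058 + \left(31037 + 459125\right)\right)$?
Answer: $12763899210336$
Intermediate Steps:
$\left(-5007195 - 4117071\right) \left(-1889058 + \left(31037 + 459125\right)\right) = - 9124266 \left(-1889058 + 490162\right) = \left(-9124266\right) \left(-1398896\right) = 12763899210336$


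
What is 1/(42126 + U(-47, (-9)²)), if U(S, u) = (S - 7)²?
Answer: 1/45042 ≈ 2.2202e-5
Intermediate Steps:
U(S, u) = (-7 + S)²
1/(42126 + U(-47, (-9)²)) = 1/(42126 + (-7 - 47)²) = 1/(42126 + (-54)²) = 1/(42126 + 2916) = 1/45042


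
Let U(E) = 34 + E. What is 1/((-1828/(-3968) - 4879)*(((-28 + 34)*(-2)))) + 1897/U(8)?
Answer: 1311507977/29037066 ≈ 45.167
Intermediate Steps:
1/((-1828/(-3968) - 4879)*(((-28 + 34)*(-2)))) + 1897/U(8) = 1/((-1828/(-3968) - 4879)*(((-28 + 34)*(-2)))) + 1897/(34 + 8) = 1/((-1828*(-1/3968) - 4879)*((6*(-2)))) + 1897/42 = 1/((457/992 - 4879)*(-12)) + 1897*(1/42) = -1/12/(-4839511/992) + 271/6 = -992/4839511*(-1/12) + 271/6 = 248/14518533 + 271/6 = 1311507977/29037066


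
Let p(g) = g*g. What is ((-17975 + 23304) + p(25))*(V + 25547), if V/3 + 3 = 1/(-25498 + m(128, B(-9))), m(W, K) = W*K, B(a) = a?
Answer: 155854582613/1025 ≈ 1.5205e+8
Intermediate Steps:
m(W, K) = K*W
p(g) = g**2
V = -239853/26650 (V = -9 + 3/(-25498 - 9*128) = -9 + 3/(-25498 - 1152) = -9 + 3/(-26650) = -9 + 3*(-1/26650) = -9 - 3/26650 = -239853/26650 ≈ -9.0001)
((-17975 + 23304) + p(25))*(V + 25547) = ((-17975 + 23304) + 25**2)*(-239853/26650 + 25547) = (5329 + 625)*(680587697/26650) = 5954*(680587697/26650) = 155854582613/1025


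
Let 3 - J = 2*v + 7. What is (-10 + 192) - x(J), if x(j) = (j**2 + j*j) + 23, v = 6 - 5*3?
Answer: -233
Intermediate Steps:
v = -9 (v = 6 - 15 = -9)
J = 14 (J = 3 - (2*(-9) + 7) = 3 - (-18 + 7) = 3 - 1*(-11) = 3 + 11 = 14)
x(j) = 23 + 2*j**2 (x(j) = (j**2 + j**2) + 23 = 2*j**2 + 23 = 23 + 2*j**2)
(-10 + 192) - x(J) = (-10 + 192) - (23 + 2*14**2) = 182 - (23 + 2*196) = 182 - (23 + 392) = 182 - 1*415 = 182 - 415 = -233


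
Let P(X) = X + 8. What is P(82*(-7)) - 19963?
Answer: -20529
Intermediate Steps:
P(X) = 8 + X
P(82*(-7)) - 19963 = (8 + 82*(-7)) - 19963 = (8 - 574) - 19963 = -566 - 19963 = -20529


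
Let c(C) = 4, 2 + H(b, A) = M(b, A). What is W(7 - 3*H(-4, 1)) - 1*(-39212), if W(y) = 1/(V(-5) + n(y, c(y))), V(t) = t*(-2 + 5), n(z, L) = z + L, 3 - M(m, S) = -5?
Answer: 862663/22 ≈ 39212.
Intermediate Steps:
M(m, S) = 8 (M(m, S) = 3 - 1*(-5) = 3 + 5 = 8)
H(b, A) = 6 (H(b, A) = -2 + 8 = 6)
n(z, L) = L + z
V(t) = 3*t (V(t) = t*3 = 3*t)
W(y) = 1/(-11 + y) (W(y) = 1/(3*(-5) + (4 + y)) = 1/(-15 + (4 + y)) = 1/(-11 + y))
W(7 - 3*H(-4, 1)) - 1*(-39212) = 1/(-11 + (7 - 3*6)) - 1*(-39212) = 1/(-11 + (7 - 18)) + 39212 = 1/(-11 - 11) + 39212 = 1/(-22) + 39212 = -1/22 + 39212 = 862663/22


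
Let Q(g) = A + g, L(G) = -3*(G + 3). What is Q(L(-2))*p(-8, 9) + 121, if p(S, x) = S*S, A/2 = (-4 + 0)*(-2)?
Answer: 953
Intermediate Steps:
L(G) = -9 - 3*G (L(G) = -3*(3 + G) = -9 - 3*G)
A = 16 (A = 2*((-4 + 0)*(-2)) = 2*(-4*(-2)) = 2*8 = 16)
Q(g) = 16 + g
p(S, x) = S**2
Q(L(-2))*p(-8, 9) + 121 = (16 + (-9 - 3*(-2)))*(-8)**2 + 121 = (16 + (-9 + 6))*64 + 121 = (16 - 3)*64 + 121 = 13*64 + 121 = 832 + 121 = 953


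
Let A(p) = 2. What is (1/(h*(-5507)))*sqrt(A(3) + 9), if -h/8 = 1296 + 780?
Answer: sqrt(11)/91460256 ≈ 3.6263e-8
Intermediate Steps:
h = -16608 (h = -8*(1296 + 780) = -8*2076 = -16608)
(1/(h*(-5507)))*sqrt(A(3) + 9) = (1/(-16608*(-5507)))*sqrt(2 + 9) = (-1/16608*(-1/5507))*sqrt(11) = sqrt(11)/91460256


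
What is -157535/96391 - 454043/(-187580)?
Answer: 14215243513/18081023780 ≈ 0.78620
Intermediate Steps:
-157535/96391 - 454043/(-187580) = -157535*1/96391 - 454043*(-1/187580) = -157535/96391 + 454043/187580 = 14215243513/18081023780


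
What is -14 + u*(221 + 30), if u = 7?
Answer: 1743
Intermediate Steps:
-14 + u*(221 + 30) = -14 + 7*(221 + 30) = -14 + 7*251 = -14 + 1757 = 1743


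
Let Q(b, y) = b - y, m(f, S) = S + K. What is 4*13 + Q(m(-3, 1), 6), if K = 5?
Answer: 52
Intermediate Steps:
m(f, S) = 5 + S (m(f, S) = S + 5 = 5 + S)
4*13 + Q(m(-3, 1), 6) = 4*13 + ((5 + 1) - 1*6) = 52 + (6 - 6) = 52 + 0 = 52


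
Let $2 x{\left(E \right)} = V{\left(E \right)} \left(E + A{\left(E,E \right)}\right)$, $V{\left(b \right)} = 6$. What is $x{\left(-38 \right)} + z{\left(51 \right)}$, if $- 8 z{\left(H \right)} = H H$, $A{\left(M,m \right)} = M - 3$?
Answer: $- \frac{4497}{8} \approx -562.13$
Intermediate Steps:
$A{\left(M,m \right)} = -3 + M$ ($A{\left(M,m \right)} = M - 3 = -3 + M$)
$z{\left(H \right)} = - \frac{H^{2}}{8}$ ($z{\left(H \right)} = - \frac{H H}{8} = - \frac{H^{2}}{8}$)
$x{\left(E \right)} = -9 + 6 E$ ($x{\left(E \right)} = \frac{6 \left(E + \left(-3 + E\right)\right)}{2} = \frac{6 \left(-3 + 2 E\right)}{2} = \frac{-18 + 12 E}{2} = -9 + 6 E$)
$x{\left(-38 \right)} + z{\left(51 \right)} = \left(-9 + 6 \left(-38\right)\right) - \frac{51^{2}}{8} = \left(-9 - 228\right) - \frac{2601}{8} = -237 - \frac{2601}{8} = - \frac{4497}{8}$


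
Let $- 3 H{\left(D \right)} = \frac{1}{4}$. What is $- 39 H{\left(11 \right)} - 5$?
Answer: $- \frac{7}{4} \approx -1.75$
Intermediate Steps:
$H{\left(D \right)} = - \frac{1}{12}$ ($H{\left(D \right)} = - \frac{1}{3 \cdot 4} = \left(- \frac{1}{3}\right) \frac{1}{4} = - \frac{1}{12}$)
$- 39 H{\left(11 \right)} - 5 = \left(-39\right) \left(- \frac{1}{12}\right) - 5 = \frac{13}{4} + \left(-51 + 46\right) = \frac{13}{4} - 5 = - \frac{7}{4}$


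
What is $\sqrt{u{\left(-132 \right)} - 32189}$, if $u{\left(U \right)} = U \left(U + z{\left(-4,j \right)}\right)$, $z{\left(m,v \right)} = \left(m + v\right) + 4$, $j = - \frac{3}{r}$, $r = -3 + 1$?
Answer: $i \sqrt{14963} \approx 122.32 i$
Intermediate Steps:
$r = -2$
$j = \frac{3}{2}$ ($j = - \frac{3}{-2} = \left(-3\right) \left(- \frac{1}{2}\right) = \frac{3}{2} \approx 1.5$)
$z{\left(m,v \right)} = 4 + m + v$
$u{\left(U \right)} = U \left(\frac{3}{2} + U\right)$ ($u{\left(U \right)} = U \left(U + \left(4 - 4 + \frac{3}{2}\right)\right) = U \left(U + \frac{3}{2}\right) = U \left(\frac{3}{2} + U\right)$)
$\sqrt{u{\left(-132 \right)} - 32189} = \sqrt{\frac{1}{2} \left(-132\right) \left(3 + 2 \left(-132\right)\right) - 32189} = \sqrt{\frac{1}{2} \left(-132\right) \left(3 - 264\right) - 32189} = \sqrt{\frac{1}{2} \left(-132\right) \left(-261\right) - 32189} = \sqrt{17226 - 32189} = \sqrt{-14963} = i \sqrt{14963}$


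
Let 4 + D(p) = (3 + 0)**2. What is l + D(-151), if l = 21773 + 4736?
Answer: 26514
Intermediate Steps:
l = 26509
D(p) = 5 (D(p) = -4 + (3 + 0)**2 = -4 + 3**2 = -4 + 9 = 5)
l + D(-151) = 26509 + 5 = 26514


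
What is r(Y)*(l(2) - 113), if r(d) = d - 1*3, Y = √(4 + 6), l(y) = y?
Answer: 333 - 111*√10 ≈ -18.013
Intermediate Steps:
Y = √10 ≈ 3.1623
r(d) = -3 + d (r(d) = d - 3 = -3 + d)
r(Y)*(l(2) - 113) = (-3 + √10)*(2 - 113) = (-3 + √10)*(-111) = 333 - 111*√10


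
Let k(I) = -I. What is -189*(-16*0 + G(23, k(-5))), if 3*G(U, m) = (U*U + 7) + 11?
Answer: -34461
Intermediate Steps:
G(U, m) = 6 + U²/3 (G(U, m) = ((U*U + 7) + 11)/3 = ((U² + 7) + 11)/3 = ((7 + U²) + 11)/3 = (18 + U²)/3 = 6 + U²/3)
-189*(-16*0 + G(23, k(-5))) = -189*(-16*0 + (6 + (⅓)*23²)) = -189*(0 + (6 + (⅓)*529)) = -189*(0 + (6 + 529/3)) = -189*(0 + 547/3) = -189*547/3 = -34461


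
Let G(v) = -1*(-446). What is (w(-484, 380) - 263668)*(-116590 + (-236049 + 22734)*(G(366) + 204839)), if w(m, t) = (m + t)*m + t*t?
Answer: 3018565806112180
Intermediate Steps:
G(v) = 446
w(m, t) = t² + m*(m + t) (w(m, t) = m*(m + t) + t² = t² + m*(m + t))
(w(-484, 380) - 263668)*(-116590 + (-236049 + 22734)*(G(366) + 204839)) = (((-484)² + 380² - 484*380) - 263668)*(-116590 + (-236049 + 22734)*(446 + 204839)) = ((234256 + 144400 - 183920) - 263668)*(-116590 - 213315*205285) = (194736 - 263668)*(-116590 - 43790369775) = -68932*(-43790486365) = 3018565806112180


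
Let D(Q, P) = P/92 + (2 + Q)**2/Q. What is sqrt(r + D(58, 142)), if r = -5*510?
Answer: I*sqrt(4424665894)/1334 ≈ 49.864*I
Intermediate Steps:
D(Q, P) = P/92 + (2 + Q)**2/Q (D(Q, P) = P*(1/92) + (2 + Q)**2/Q = P/92 + (2 + Q)**2/Q)
r = -2550
sqrt(r + D(58, 142)) = sqrt(-2550 + ((1/92)*142 + (2 + 58)**2/58)) = sqrt(-2550 + (71/46 + (1/58)*60**2)) = sqrt(-2550 + (71/46 + (1/58)*3600)) = sqrt(-2550 + (71/46 + 1800/29)) = sqrt(-2550 + 84859/1334) = sqrt(-3316841/1334) = I*sqrt(4424665894)/1334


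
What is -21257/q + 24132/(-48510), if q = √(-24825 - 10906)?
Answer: -4022/8085 + 21257*I*√35731/35731 ≈ -0.49746 + 112.46*I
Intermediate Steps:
q = I*√35731 (q = √(-35731) = I*√35731 ≈ 189.03*I)
-21257/q + 24132/(-48510) = -21257*(-I*√35731/35731) + 24132/(-48510) = -(-21257)*I*√35731/35731 + 24132*(-1/48510) = 21257*I*√35731/35731 - 4022/8085 = -4022/8085 + 21257*I*√35731/35731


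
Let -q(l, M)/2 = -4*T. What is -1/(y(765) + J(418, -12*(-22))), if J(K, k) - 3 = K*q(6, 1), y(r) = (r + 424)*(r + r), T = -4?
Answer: -1/1805797 ≈ -5.5377e-7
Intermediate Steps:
q(l, M) = -32 (q(l, M) = -(-8)*(-4) = -2*16 = -32)
y(r) = 2*r*(424 + r) (y(r) = (424 + r)*(2*r) = 2*r*(424 + r))
J(K, k) = 3 - 32*K (J(K, k) = 3 + K*(-32) = 3 - 32*K)
-1/(y(765) + J(418, -12*(-22))) = -1/(2*765*(424 + 765) + (3 - 32*418)) = -1/(2*765*1189 + (3 - 13376)) = -1/(1819170 - 13373) = -1/1805797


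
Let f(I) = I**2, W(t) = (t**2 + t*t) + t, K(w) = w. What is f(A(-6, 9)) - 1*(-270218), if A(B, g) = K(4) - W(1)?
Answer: 270219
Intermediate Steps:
W(t) = t + 2*t**2 (W(t) = (t**2 + t**2) + t = 2*t**2 + t = t + 2*t**2)
A(B, g) = 1 (A(B, g) = 4 - (1 + 2*1) = 4 - (1 + 2) = 4 - 3 = 1)
f(A(-6, 9)) - 1*(-270218) = 1**2 - 1*(-270218) = 1 + 270218 = 270219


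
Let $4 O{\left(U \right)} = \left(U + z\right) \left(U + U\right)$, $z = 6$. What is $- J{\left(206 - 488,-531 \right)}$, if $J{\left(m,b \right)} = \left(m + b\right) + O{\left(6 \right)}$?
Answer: $777$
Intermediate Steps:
$O{\left(U \right)} = \frac{U \left(6 + U\right)}{2}$ ($O{\left(U \right)} = \frac{\left(U + 6\right) \left(U + U\right)}{4} = \frac{\left(6 + U\right) 2 U}{4} = \frac{2 U \left(6 + U\right)}{4} = \frac{U \left(6 + U\right)}{2}$)
$J{\left(m,b \right)} = 36 + b + m$ ($J{\left(m,b \right)} = \left(m + b\right) + \frac{1}{2} \cdot 6 \left(6 + 6\right) = \left(b + m\right) + \frac{1}{2} \cdot 6 \cdot 12 = \left(b + m\right) + 36 = 36 + b + m$)
$- J{\left(206 - 488,-531 \right)} = - (36 - 531 + \left(206 - 488\right)) = - (36 - 531 - 282) = \left(-1\right) \left(-777\right) = 777$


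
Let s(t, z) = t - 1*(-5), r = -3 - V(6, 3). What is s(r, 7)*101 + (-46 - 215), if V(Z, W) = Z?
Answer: -665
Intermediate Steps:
r = -9 (r = -3 - 1*6 = -3 - 6 = -9)
s(t, z) = 5 + t (s(t, z) = t + 5 = 5 + t)
s(r, 7)*101 + (-46 - 215) = (5 - 9)*101 + (-46 - 215) = -4*101 - 261 = -404 - 261 = -665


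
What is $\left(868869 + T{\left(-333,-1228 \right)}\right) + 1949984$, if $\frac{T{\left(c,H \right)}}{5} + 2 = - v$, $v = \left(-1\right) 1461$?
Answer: $2826148$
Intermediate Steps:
$v = -1461$
$T{\left(c,H \right)} = 7295$ ($T{\left(c,H \right)} = -10 + 5 \left(\left(-1\right) \left(-1461\right)\right) = -10 + 5 \cdot 1461 = -10 + 7305 = 7295$)
$\left(868869 + T{\left(-333,-1228 \right)}\right) + 1949984 = \left(868869 + 7295\right) + 1949984 = 876164 + 1949984 = 2826148$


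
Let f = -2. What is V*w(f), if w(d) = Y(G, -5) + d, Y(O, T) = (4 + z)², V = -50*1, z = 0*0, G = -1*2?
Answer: -700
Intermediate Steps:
G = -2
z = 0
V = -50
Y(O, T) = 16 (Y(O, T) = (4 + 0)² = 4² = 16)
w(d) = 16 + d
V*w(f) = -50*(16 - 2) = -50*14 = -700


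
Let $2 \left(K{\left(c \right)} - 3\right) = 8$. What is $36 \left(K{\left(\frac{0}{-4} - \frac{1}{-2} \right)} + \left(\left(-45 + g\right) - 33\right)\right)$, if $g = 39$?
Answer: $-1152$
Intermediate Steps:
$K{\left(c \right)} = 7$ ($K{\left(c \right)} = 3 + \frac{1}{2} \cdot 8 = 3 + 4 = 7$)
$36 \left(K{\left(\frac{0}{-4} - \frac{1}{-2} \right)} + \left(\left(-45 + g\right) - 33\right)\right) = 36 \left(7 + \left(\left(-45 + 39\right) - 33\right)\right) = 36 \left(7 - 39\right) = 36 \left(-32\right) = -1152$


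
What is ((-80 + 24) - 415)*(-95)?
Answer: 44745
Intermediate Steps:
((-80 + 24) - 415)*(-95) = (-56 - 415)*(-95) = -471*(-95) = 44745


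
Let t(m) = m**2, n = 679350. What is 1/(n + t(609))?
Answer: 1/1050231 ≈ 9.5217e-7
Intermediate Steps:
1/(n + t(609)) = 1/(679350 + 609**2) = 1/(679350 + 370881) = 1/1050231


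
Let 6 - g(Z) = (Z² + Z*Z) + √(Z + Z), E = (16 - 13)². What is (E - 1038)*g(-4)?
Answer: 26754 + 2058*I*√2 ≈ 26754.0 + 2910.5*I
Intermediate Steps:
E = 9 (E = 3² = 9)
g(Z) = 6 - 2*Z² - √2*√Z (g(Z) = 6 - ((Z² + Z*Z) + √(Z + Z)) = 6 - ((Z² + Z²) + √(2*Z)) = 6 - (2*Z² + √2*√Z) = 6 + (-2*Z² - √2*√Z) = 6 - 2*Z² - √2*√Z)
(E - 1038)*g(-4) = (9 - 1038)*(6 - 2*(-4)² - √2*√(-4)) = -1029*(6 - 2*16 - √2*2*I) = -1029*(6 - 32 - 2*I*√2) = -1029*(-26 - 2*I*√2) = 26754 + 2058*I*√2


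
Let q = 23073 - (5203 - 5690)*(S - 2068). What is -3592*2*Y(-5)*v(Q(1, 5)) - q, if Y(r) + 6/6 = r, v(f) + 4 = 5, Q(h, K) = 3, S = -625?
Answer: 1331522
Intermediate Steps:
v(f) = 1 (v(f) = -4 + 5 = 1)
Y(r) = -1 + r
q = -1288418 (q = 23073 - (5203 - 5690)*(-625 - 2068) = 23073 - (-487)*(-2693) = 23073 - 1*1311491 = 23073 - 1311491 = -1288418)
-3592*2*Y(-5)*v(Q(1, 5)) - q = -3592*2*(-1 - 5) - 1*(-1288418) = -3592*2*(-6) + 1288418 = -(-43104) + 1288418 = -3592*(-12) + 1288418 = 43104 + 1288418 = 1331522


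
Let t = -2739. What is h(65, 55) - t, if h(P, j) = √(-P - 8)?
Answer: 2739 + I*√73 ≈ 2739.0 + 8.544*I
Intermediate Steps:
h(P, j) = √(-8 - P)
h(65, 55) - t = √(-8 - 1*65) - 1*(-2739) = √(-8 - 65) + 2739 = √(-73) + 2739 = I*√73 + 2739 = 2739 + I*√73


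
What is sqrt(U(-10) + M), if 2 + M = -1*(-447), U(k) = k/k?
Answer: sqrt(446) ≈ 21.119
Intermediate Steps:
U(k) = 1
M = 445 (M = -2 - 1*(-447) = -2 + 447 = 445)
sqrt(U(-10) + M) = sqrt(1 + 445) = sqrt(446)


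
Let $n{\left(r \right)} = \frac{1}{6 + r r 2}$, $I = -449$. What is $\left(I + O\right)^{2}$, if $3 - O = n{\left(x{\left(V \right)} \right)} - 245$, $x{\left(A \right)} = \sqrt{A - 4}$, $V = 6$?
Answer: $\frac{4044121}{100} \approx 40441.0$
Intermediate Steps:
$x{\left(A \right)} = \sqrt{-4 + A}$
$n{\left(r \right)} = \frac{1}{6 + 2 r^{2}}$ ($n{\left(r \right)} = \frac{1}{6 + r^{2} \cdot 2} = \frac{1}{6 + 2 r^{2}}$)
$O = \frac{2479}{10}$ ($O = 3 - \left(\frac{1}{2 \left(3 + \left(\sqrt{-4 + 6}\right)^{2}\right)} - 245\right) = 3 - \left(\frac{1}{2 \left(3 + \left(\sqrt{2}\right)^{2}\right)} - 245\right) = 3 - \left(\frac{1}{2 \left(3 + 2\right)} - 245\right) = 3 - \left(\frac{1}{2 \cdot 5} - 245\right) = 3 - \left(\frac{1}{2} \cdot \frac{1}{5} - 245\right) = 3 - \left(\frac{1}{10} - 245\right) = 3 - - \frac{2449}{10} = 3 + \frac{2449}{10} = \frac{2479}{10} \approx 247.9$)
$\left(I + O\right)^{2} = \left(-449 + \frac{2479}{10}\right)^{2} = \left(- \frac{2011}{10}\right)^{2} = \frac{4044121}{100}$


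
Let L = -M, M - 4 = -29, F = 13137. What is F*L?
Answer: 328425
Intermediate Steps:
M = -25 (M = 4 - 29 = -25)
L = 25 (L = -1*(-25) = 25)
F*L = 13137*25 = 328425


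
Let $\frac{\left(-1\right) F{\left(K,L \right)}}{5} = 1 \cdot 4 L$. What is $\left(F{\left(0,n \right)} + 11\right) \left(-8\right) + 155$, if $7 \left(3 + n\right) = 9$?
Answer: $- \frac{1451}{7} \approx -207.29$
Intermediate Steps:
$n = - \frac{12}{7}$ ($n = -3 + \frac{1}{7} \cdot 9 = -3 + \frac{9}{7} = - \frac{12}{7} \approx -1.7143$)
$F{\left(K,L \right)} = - 20 L$ ($F{\left(K,L \right)} = - 5 \cdot 1 \cdot 4 L = - 5 \cdot 4 L = - 20 L$)
$\left(F{\left(0,n \right)} + 11\right) \left(-8\right) + 155 = \left(\left(-20\right) \left(- \frac{12}{7}\right) + 11\right) \left(-8\right) + 155 = \left(\frac{240}{7} + 11\right) \left(-8\right) + 155 = \frac{317}{7} \left(-8\right) + 155 = - \frac{2536}{7} + 155 = - \frac{1451}{7}$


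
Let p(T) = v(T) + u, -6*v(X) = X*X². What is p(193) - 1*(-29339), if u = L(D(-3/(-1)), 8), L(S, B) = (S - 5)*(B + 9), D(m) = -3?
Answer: -7013839/6 ≈ -1.1690e+6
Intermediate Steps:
L(S, B) = (-5 + S)*(9 + B)
u = -136 (u = -45 - 5*8 + 9*(-3) + 8*(-3) = -45 - 40 - 27 - 24 = -136)
v(X) = -X³/6 (v(X) = -X*X²/6 = -X³/6)
p(T) = -136 - T³/6 (p(T) = -T³/6 - 136 = -136 - T³/6)
p(193) - 1*(-29339) = (-136 - ⅙*193³) - 1*(-29339) = (-136 - ⅙*7189057) + 29339 = (-136 - 7189057/6) + 29339 = -7189873/6 + 29339 = -7013839/6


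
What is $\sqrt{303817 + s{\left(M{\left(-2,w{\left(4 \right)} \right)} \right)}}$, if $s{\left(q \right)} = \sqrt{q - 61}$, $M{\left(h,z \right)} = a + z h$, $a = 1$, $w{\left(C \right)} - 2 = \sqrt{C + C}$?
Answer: $\sqrt{303817 + 2 i \sqrt{16 + \sqrt{2}}} \approx 551.2 + 0.008 i$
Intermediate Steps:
$w{\left(C \right)} = 2 + \sqrt{2} \sqrt{C}$ ($w{\left(C \right)} = 2 + \sqrt{C + C} = 2 + \sqrt{2 C} = 2 + \sqrt{2} \sqrt{C}$)
$M{\left(h,z \right)} = 1 + h z$ ($M{\left(h,z \right)} = 1 + z h = 1 + h z$)
$s{\left(q \right)} = \sqrt{-61 + q}$
$\sqrt{303817 + s{\left(M{\left(-2,w{\left(4 \right)} \right)} \right)}} = \sqrt{303817 + \sqrt{-61 + \left(1 - 2 \left(2 + \sqrt{2} \sqrt{4}\right)\right)}} = \sqrt{303817 + \sqrt{-61 + \left(1 - 2 \left(2 + \sqrt{2} \cdot 2\right)\right)}} = \sqrt{303817 + \sqrt{-61 + \left(1 - 2 \left(2 + 2 \sqrt{2}\right)\right)}} = \sqrt{303817 + \sqrt{-61 + \left(1 - \left(4 + 4 \sqrt{2}\right)\right)}} = \sqrt{303817 + \sqrt{-61 - \left(3 + 4 \sqrt{2}\right)}} = \sqrt{303817 + \sqrt{-64 - 4 \sqrt{2}}}$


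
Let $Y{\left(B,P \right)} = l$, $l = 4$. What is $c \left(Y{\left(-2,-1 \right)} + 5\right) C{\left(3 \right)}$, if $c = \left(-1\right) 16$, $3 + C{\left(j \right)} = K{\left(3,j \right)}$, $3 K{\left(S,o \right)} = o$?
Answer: $288$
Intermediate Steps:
$K{\left(S,o \right)} = \frac{o}{3}$
$Y{\left(B,P \right)} = 4$
$C{\left(j \right)} = -3 + \frac{j}{3}$
$c = -16$
$c \left(Y{\left(-2,-1 \right)} + 5\right) C{\left(3 \right)} = - 16 \left(4 + 5\right) \left(-3 + \frac{1}{3} \cdot 3\right) = - 16 \cdot 9 \left(-3 + 1\right) = - 16 \cdot 9 \left(-2\right) = \left(-16\right) \left(-18\right) = 288$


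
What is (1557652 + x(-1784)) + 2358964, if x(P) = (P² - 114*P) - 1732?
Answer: 7300916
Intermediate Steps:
x(P) = -1732 + P² - 114*P
(1557652 + x(-1784)) + 2358964 = (1557652 + (-1732 + (-1784)² - 114*(-1784))) + 2358964 = (1557652 + (-1732 + 3182656 + 203376)) + 2358964 = (1557652 + 3384300) + 2358964 = 4941952 + 2358964 = 7300916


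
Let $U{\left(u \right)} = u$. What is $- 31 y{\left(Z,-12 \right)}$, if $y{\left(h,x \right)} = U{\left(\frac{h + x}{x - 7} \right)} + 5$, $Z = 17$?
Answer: $- \frac{2790}{19} \approx -146.84$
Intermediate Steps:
$y{\left(h,x \right)} = 5 + \frac{h + x}{-7 + x}$ ($y{\left(h,x \right)} = \frac{h + x}{x - 7} + 5 = \frac{h + x}{-7 + x} + 5 = 5 + \frac{h + x}{-7 + x}$)
$- 31 y{\left(Z,-12 \right)} = - 31 \frac{-35 + 17 + 6 \left(-12\right)}{-7 - 12} = - 31 \frac{-35 + 17 - 72}{-19} = - 31 \left(\left(- \frac{1}{19}\right) \left(-90\right)\right) = \left(-31\right) \frac{90}{19} = - \frac{2790}{19}$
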